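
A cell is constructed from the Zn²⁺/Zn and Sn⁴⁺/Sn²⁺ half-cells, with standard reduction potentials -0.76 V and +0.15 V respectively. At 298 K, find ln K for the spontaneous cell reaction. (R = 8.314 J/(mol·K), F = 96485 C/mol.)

E°_cell = +0.15 − (-0.76) = 0.91 V, with n = 2 electrons transferred.
At equilibrium E = 0, so the Nernst equation gives ln K = nFE°/RT = (2)(96485)(0.91)/((8.314)(298)) = 70.88.

ln K = 70.9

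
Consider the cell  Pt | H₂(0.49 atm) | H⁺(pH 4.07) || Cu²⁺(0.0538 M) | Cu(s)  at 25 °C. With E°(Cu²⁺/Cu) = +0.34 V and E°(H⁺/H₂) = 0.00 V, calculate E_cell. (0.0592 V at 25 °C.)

The Cu²⁺/Cu couple is the cathode, so E°_cell = 0.34 V; n = 2.
[H⁺] = 10^(−4.07) = 8.5 × 10^-5 M, and Q = [H⁺]^2 / ([Cu²⁺]·P(H₂)) = 2.75 × 10^-7.
E = E° − (0.0592/2) log Q = 0.34 − (0.0592/2)(-6.561) = 0.534 V.

0.53 V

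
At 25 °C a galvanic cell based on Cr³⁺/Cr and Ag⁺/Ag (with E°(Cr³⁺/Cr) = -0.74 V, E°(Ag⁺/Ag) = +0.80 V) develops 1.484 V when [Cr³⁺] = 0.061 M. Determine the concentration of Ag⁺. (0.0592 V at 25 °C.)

0.045 M

From the Nernst equation, log Q = n(E° − E)/0.0592 = 3(1.54 − 1.484)/0.0592 = 2.838, so Q = 688.
With Q = [Cr³⁺]/[Ag⁺]^3 and the known concentrations, [Ag⁺]^3 in the denominator gives [Ag⁺] = 0.045 M.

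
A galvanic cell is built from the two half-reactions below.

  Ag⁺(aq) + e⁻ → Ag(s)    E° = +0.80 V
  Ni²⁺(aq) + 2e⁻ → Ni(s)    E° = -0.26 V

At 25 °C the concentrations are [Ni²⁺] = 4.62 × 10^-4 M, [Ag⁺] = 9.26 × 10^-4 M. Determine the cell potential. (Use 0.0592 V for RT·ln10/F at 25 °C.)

0.979 V

The Ag⁺/Ag couple has the higher reduction potential and acts as the cathode, so E°_cell = +0.80 − (-0.26) = 1.06 V.
Balancing electrons gives n = 2; the reaction quotient is Q = [Ni²⁺]/[Ag⁺]^2 = 539.
At 25 °C, E = E° − (0.0592/n) log Q = 1.06 − (0.0592/2)(2.731) = 1.060 − 0.081 = 0.979 V.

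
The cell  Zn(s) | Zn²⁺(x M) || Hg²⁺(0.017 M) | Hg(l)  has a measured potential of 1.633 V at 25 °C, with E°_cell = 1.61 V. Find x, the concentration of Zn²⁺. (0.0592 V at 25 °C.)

0.0028 M

From the Nernst equation, log Q = n(E° − E)/0.0592 = 2(1.61 − 1.633)/0.0592 = -0.777, so Q = 0.167.
With Q = [Zn²⁺]/[Hg²⁺] and the known concentrations, [Zn²⁺] in the numerator gives [Zn²⁺] = 0.0028 M.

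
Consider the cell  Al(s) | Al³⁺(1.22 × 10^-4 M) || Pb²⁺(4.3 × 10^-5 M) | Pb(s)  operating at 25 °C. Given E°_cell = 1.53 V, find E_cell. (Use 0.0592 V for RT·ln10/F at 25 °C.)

Balancing electrons gives n = 6; the reaction quotient is Q = [Al³⁺]^2/[Pb²⁺]^3 = 1.87 × 10^5.
At 25 °C, E = E° − (0.0592/n) log Q = 1.53 − (0.0592/6)(5.272) = 1.530 − 0.052 = 1.478 V.

1.48 V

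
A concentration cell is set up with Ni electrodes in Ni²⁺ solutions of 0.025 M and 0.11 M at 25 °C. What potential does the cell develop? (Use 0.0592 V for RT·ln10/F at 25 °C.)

0.019 V

Both half-cells are Ni²⁺/Ni, so E°_cell = 0. The concentrated side is the cathode; the cell reaction moves Ni²⁺ from high to low concentration with n = 2.
Q = [Ni²⁺]_dilute/[Ni²⁺]_conc = 0.025/0.11 = 0.227.
E = 0 − (0.0592/2) log Q = −(0.0592/2)(-0.643) = 0.0190 V.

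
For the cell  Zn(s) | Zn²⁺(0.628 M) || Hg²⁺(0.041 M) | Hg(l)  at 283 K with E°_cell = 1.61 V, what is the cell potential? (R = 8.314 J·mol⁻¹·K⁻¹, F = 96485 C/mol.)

Balancing electrons gives n = 2; the reaction quotient is Q = [Zn²⁺]/[Hg²⁺] = 15.3.
E = E° − (RT/nF) ln Q = 1.61 − (8.314×283)/(2×96485) × (2.729) = 1.610 − 0.033 = 1.577 V.

1.58 V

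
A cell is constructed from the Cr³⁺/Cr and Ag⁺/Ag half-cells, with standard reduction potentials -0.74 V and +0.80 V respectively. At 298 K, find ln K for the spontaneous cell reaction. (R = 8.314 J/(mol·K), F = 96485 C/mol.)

ln K = 179.9

E°_cell = +0.80 − (-0.74) = 1.54 V, with n = 3 electrons transferred.
At equilibrium E = 0, so the Nernst equation gives ln K = nFE°/RT = (3)(96485)(1.54)/((8.314)(298)) = 179.92.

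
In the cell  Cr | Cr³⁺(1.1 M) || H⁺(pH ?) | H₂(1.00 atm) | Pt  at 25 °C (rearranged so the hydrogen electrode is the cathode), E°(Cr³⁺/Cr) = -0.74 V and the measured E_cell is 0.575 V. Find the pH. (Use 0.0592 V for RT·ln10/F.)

pH = 2.77

E°_cell = 0.74 V and n = 6.
log Q = n(E° − E)/0.0592 = 6×(0.74 − 0.575)/0.0592 = 16.723.
With Q = [Cr³⁺]^2·P(H₂)^3 / [H⁺]^6, solving for [H⁺] gives log[H⁺] = -2.773, so pH = 2.77.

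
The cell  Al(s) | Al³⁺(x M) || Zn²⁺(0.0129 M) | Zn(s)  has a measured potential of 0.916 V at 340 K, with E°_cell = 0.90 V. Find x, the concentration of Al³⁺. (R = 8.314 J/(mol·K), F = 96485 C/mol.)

2.8 × 10^-4 M

From the Nernst equation, ln Q = nF(E° − E)/RT = 6×96485×(0.90 − 0.916)/(8.314×340) = -3.277, so Q = 0.0378.
With Q = [Al³⁺]^2/[Zn²⁺]^3 and the known concentrations, [Al³⁺]^2 in the numerator gives [Al³⁺] = 2.8 × 10^-4 M.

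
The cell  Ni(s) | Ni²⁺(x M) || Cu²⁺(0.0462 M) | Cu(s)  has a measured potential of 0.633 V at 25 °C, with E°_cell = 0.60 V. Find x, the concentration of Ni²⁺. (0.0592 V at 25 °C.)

From the Nernst equation, log Q = n(E° − E)/0.0592 = 2(0.60 − 0.633)/0.0592 = -1.115, so Q = 0.0768.
With Q = [Ni²⁺]/[Cu²⁺] and the known concentrations, [Ni²⁺] in the numerator gives [Ni²⁺] = 0.0035 M.

0.0035 M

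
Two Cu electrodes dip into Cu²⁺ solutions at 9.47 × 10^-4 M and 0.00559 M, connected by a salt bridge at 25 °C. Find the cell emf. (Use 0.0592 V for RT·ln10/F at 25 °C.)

Both half-cells are Cu²⁺/Cu, so E°_cell = 0. The concentrated side is the cathode; the cell reaction moves Cu²⁺ from high to low concentration with n = 2.
Q = [Cu²⁺]_dilute/[Cu²⁺]_conc = 9.47 × 10^-4/0.00559 = 0.169.
E = 0 − (0.0592/2) log Q = −(0.0592/2)(-0.771) = 0.0228 V.

0.023 V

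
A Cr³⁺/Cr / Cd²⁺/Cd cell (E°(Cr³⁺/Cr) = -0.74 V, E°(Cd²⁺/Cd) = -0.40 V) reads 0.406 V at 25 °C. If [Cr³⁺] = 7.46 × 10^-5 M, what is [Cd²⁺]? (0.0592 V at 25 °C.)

From the Nernst equation, log Q = n(E° − E)/0.0592 = 6(0.34 − 0.406)/0.0592 = -6.689, so Q = 2.05 × 10^-7.
With Q = [Cr³⁺]^2/[Cd²⁺]^3 and the known concentrations, [Cd²⁺]^3 in the denominator gives [Cd²⁺] = 0.3 M.

0.3 M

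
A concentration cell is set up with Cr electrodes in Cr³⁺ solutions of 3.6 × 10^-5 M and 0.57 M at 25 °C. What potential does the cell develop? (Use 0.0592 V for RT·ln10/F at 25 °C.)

Both half-cells are Cr³⁺/Cr, so E°_cell = 0. The concentrated side is the cathode; the cell reaction moves Cr³⁺ from high to low concentration with n = 3.
Q = [Cr³⁺]_dilute/[Cr³⁺]_conc = 3.6 × 10^-5/0.57 = 6.32 × 10^-5.
E = 0 − (0.0592/3) log Q = −(0.0592/3)(-4.200) = 0.0829 V.

0.083 V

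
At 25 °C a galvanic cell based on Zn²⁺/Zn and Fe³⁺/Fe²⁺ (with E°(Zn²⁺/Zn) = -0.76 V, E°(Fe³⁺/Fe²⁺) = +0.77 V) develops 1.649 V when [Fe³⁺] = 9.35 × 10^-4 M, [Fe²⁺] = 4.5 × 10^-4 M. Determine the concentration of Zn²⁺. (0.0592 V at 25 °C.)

4.1 × 10^-4 M

From the Nernst equation, log Q = n(E° − E)/0.0592 = 2(1.53 − 1.649)/0.0592 = -4.020, so Q = 9.54 × 10^-5.
With Q = [Zn²⁺]·[Fe²⁺]^2/[Fe³⁺]^2 and the known concentrations, [Zn²⁺] in the numerator gives [Zn²⁺] = 4.1 × 10^-4 M.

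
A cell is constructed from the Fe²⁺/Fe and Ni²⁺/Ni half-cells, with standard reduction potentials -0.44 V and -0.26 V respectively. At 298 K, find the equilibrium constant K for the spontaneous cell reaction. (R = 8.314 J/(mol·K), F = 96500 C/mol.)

1.2 × 10^6

E°_cell = -0.26 − (-0.44) = 0.18 V, with n = 2 electrons transferred.
At equilibrium E = 0, so the Nernst equation gives ln K = nFE°/RT = (2)(96500)(0.18)/((8.314)(298)) = 14.02.
K = e^14.02 = 1.2 × 10^6.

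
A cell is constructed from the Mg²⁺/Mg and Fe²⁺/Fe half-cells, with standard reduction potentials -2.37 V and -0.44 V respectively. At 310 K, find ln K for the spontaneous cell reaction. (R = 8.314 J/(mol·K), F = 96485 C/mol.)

ln K = 144.5

E°_cell = -0.44 − (-2.37) = 1.93 V, with n = 2 electrons transferred.
At equilibrium E = 0, so the Nernst equation gives ln K = nFE°/RT = (2)(96485)(1.93)/((8.314)(310)) = 144.50.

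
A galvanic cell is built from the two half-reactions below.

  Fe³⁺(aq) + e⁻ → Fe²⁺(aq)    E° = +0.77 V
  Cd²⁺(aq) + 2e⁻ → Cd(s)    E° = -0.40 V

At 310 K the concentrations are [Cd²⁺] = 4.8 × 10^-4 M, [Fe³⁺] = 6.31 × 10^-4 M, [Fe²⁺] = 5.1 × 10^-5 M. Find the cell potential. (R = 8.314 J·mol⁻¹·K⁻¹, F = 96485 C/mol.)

1.34 V

The Fe³⁺/Fe²⁺ couple has the higher reduction potential and acts as the cathode, so E°_cell = +0.77 − (-0.40) = 1.17 V.
Balancing electrons gives n = 2; the reaction quotient is Q = [Cd²⁺]·[Fe²⁺]^2/[Fe³⁺]^2 = 3.14 × 10^-6.
E = E° − (RT/nF) ln Q = 1.17 − (8.314×310)/(2×96485) × (-12.673) = 1.170 + 0.169 = 1.339 V.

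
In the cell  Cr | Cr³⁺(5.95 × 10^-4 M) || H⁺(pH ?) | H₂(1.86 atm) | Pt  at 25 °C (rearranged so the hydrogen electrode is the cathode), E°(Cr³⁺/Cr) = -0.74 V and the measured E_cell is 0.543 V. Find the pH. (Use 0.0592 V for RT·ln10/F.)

E°_cell = 0.74 V and n = 6.
log Q = n(E° − E)/0.0592 = 6×(0.74 − 0.543)/0.0592 = 19.966.
With Q = [Cr³⁺]^2·P(H₂)^3 / [H⁺]^6, solving for [H⁺] gives log[H⁺] = -4.268, so pH = 4.27.

pH = 4.27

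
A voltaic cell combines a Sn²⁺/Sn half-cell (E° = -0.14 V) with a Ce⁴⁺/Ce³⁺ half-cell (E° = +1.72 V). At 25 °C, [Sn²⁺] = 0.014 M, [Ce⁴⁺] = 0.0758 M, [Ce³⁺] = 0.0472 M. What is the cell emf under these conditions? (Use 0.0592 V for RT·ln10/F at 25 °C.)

1.93 V

The Ce⁴⁺/Ce³⁺ couple has the higher reduction potential and acts as the cathode, so E°_cell = +1.72 − (-0.14) = 1.86 V.
Balancing electrons gives n = 2; the reaction quotient is Q = [Sn²⁺]·[Ce³⁺]^2/[Ce⁴⁺]^2 = 0.00543.
At 25 °C, E = E° − (0.0592/n) log Q = 1.86 − (0.0592/2)(-2.265) = 1.860 + 0.067 = 1.927 V.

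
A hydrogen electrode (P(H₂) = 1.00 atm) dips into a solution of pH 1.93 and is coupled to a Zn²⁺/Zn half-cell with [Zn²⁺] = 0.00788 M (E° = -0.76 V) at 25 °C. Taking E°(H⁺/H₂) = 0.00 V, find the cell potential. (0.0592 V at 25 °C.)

The hydrogen couple is the cathode, so E°_cell = 0.76 V; n = 2.
[H⁺] = 10^(−1.93) = 0.012 M, and Q = [Zn²⁺]·P(H₂) / [H⁺]^2 = 57.1.
E = E° − (0.0592/2) log Q = 0.76 − (0.0592/2)(1.757) = 0.708 V.

0.71 V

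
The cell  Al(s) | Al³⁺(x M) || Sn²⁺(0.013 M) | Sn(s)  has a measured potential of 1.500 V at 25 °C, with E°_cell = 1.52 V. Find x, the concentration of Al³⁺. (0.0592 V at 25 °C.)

From the Nernst equation, log Q = n(E° − E)/0.0592 = 6(1.52 − 1.500)/0.0592 = 2.027, so Q = 106.
With Q = [Al³⁺]^2/[Sn²⁺]^3 and the known concentrations, [Al³⁺]^2 in the numerator gives [Al³⁺] = 0.015 M.

0.015 M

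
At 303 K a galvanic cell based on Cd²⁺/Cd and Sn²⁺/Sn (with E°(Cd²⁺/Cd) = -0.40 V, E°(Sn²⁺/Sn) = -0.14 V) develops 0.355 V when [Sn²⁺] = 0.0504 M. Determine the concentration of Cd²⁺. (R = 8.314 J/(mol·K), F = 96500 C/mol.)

From the Nernst equation, ln Q = nF(E° − E)/RT = 2×96500×(0.26 − 0.355)/(8.314×303) = -7.278, so Q = 6.9 × 10^-4.
With Q = [Cd²⁺]/[Sn²⁺] and the known concentrations, [Cd²⁺] in the numerator gives [Cd²⁺] = 3.5 × 10^-5 M.

3.5 × 10^-5 M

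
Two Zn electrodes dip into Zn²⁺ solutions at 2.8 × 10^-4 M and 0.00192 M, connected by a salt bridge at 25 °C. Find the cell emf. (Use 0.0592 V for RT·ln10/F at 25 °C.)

Both half-cells are Zn²⁺/Zn, so E°_cell = 0. The concentrated side is the cathode; the cell reaction moves Zn²⁺ from high to low concentration with n = 2.
Q = [Zn²⁺]_dilute/[Zn²⁺]_conc = 2.8 × 10^-4/0.00192 = 0.146.
E = 0 − (0.0592/2) log Q = −(0.0592/2)(-0.836) = 0.0247 V.

0.025 V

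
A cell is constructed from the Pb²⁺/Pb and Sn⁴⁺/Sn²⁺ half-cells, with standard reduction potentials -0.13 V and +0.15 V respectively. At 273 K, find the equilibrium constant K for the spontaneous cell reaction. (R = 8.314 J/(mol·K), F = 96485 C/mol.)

E°_cell = +0.15 − (-0.13) = 0.28 V, with n = 2 electrons transferred.
At equilibrium E = 0, so the Nernst equation gives ln K = nFE°/RT = (2)(96485)(0.28)/((8.314)(273)) = 23.81.
K = e^23.81 = 2.2 × 10^10.

2.2 × 10^10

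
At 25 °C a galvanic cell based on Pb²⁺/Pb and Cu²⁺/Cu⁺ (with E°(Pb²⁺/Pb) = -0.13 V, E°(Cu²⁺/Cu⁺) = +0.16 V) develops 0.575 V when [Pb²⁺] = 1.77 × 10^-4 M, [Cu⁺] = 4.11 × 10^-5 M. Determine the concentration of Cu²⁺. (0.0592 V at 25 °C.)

0.036 M

From the Nernst equation, log Q = n(E° − E)/0.0592 = 2(0.29 − 0.575)/0.0592 = -9.628, so Q = 2.35 × 10^-10.
With Q = [Pb²⁺]·[Cu⁺]^2/[Cu²⁺]^2 and the known concentrations, [Cu²⁺]^2 in the denominator gives [Cu²⁺] = 0.036 M.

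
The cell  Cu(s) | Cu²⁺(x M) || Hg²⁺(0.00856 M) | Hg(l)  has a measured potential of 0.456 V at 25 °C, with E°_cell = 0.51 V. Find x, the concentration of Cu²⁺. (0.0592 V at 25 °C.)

0.57 M

From the Nernst equation, log Q = n(E° − E)/0.0592 = 2(0.51 − 0.456)/0.0592 = 1.824, so Q = 66.7.
With Q = [Cu²⁺]/[Hg²⁺] and the known concentrations, [Cu²⁺] in the numerator gives [Cu²⁺] = 0.57 M.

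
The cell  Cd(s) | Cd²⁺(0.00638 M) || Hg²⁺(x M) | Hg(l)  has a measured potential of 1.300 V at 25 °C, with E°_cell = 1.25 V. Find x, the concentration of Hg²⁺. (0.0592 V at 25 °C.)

From the Nernst equation, log Q = n(E° − E)/0.0592 = 2(1.25 − 1.300)/0.0592 = -1.689, so Q = 0.0205.
With Q = [Cd²⁺]/[Hg²⁺] and the known concentrations, [Hg²⁺] in the denominator gives [Hg²⁺] = 0.31 M.

0.31 M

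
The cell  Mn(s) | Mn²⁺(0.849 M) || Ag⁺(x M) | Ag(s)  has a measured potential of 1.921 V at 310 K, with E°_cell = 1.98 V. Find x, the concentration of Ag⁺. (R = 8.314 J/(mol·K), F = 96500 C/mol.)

0.1 M

From the Nernst equation, ln Q = nF(E° − E)/RT = 2×96500×(1.98 − 1.921)/(8.314×310) = 4.418, so Q = 82.9.
With Q = [Mn²⁺]/[Ag⁺]^2 and the known concentrations, [Ag⁺]^2 in the denominator gives [Ag⁺] = 0.1 M.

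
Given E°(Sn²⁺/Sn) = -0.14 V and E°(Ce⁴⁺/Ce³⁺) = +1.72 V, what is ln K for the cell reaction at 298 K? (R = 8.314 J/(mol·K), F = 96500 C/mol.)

ln K = 144.9

E°_cell = +1.72 − (-0.14) = 1.86 V, with n = 2 electrons transferred.
At equilibrium E = 0, so the Nernst equation gives ln K = nFE°/RT = (2)(96500)(1.86)/((8.314)(298)) = 144.89.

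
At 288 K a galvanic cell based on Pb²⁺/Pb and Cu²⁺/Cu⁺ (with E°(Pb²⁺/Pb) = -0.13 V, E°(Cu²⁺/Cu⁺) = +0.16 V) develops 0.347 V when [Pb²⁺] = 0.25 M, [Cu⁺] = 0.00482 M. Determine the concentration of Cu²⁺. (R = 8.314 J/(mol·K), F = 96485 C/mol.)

0.024 M

From the Nernst equation, ln Q = nF(E° − E)/RT = 2×96485×(0.29 − 0.347)/(8.314×288) = -4.594, so Q = 0.0101.
With Q = [Pb²⁺]·[Cu⁺]^2/[Cu²⁺]^2 and the known concentrations, [Cu²⁺]^2 in the denominator gives [Cu²⁺] = 0.024 M.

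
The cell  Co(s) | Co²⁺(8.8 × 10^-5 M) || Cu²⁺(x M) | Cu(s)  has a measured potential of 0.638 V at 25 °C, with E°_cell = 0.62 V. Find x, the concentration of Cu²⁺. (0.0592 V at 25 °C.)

3.6 × 10^-4 M

From the Nernst equation, log Q = n(E° − E)/0.0592 = 2(0.62 − 0.638)/0.0592 = -0.608, so Q = 0.247.
With Q = [Co²⁺]/[Cu²⁺] and the known concentrations, [Cu²⁺] in the denominator gives [Cu²⁺] = 3.6 × 10^-4 M.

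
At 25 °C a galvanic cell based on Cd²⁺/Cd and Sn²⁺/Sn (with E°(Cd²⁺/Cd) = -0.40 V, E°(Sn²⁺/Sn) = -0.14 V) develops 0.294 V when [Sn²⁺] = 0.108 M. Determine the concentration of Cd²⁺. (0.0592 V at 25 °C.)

0.0077 M

From the Nernst equation, log Q = n(E° − E)/0.0592 = 2(0.26 − 0.294)/0.0592 = -1.149, so Q = 0.0710.
With Q = [Cd²⁺]/[Sn²⁺] and the known concentrations, [Cd²⁺] in the numerator gives [Cd²⁺] = 0.0077 M.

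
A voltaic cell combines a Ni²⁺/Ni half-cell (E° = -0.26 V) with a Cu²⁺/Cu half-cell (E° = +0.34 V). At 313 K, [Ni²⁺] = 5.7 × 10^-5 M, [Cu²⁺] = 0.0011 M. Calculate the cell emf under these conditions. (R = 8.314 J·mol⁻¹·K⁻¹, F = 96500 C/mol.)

0.640 V

The Cu²⁺/Cu couple has the higher reduction potential and acts as the cathode, so E°_cell = +0.34 − (-0.26) = 0.60 V.
Balancing electrons gives n = 2; the reaction quotient is Q = [Ni²⁺]/[Cu²⁺] = 0.0518.
E = E° − (RT/nF) ln Q = 0.60 − (8.314×313)/(2×96500) × (-2.960) = 0.600 + 0.040 = 0.640 V.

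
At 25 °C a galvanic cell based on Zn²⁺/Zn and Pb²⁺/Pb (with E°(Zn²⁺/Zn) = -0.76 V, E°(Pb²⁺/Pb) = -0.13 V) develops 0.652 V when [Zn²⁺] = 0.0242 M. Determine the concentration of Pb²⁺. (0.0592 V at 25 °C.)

From the Nernst equation, log Q = n(E° − E)/0.0592 = 2(0.63 − 0.652)/0.0592 = -0.743, so Q = 0.181.
With Q = [Zn²⁺]/[Pb²⁺] and the known concentrations, [Pb²⁺] in the denominator gives [Pb²⁺] = 0.13 M.

0.13 M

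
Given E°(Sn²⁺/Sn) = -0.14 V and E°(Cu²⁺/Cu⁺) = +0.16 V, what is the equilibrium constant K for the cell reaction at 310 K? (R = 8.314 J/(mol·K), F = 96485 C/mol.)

E°_cell = +0.16 − (-0.14) = 0.30 V, with n = 2 electrons transferred.
At equilibrium E = 0, so the Nernst equation gives ln K = nFE°/RT = (2)(96485)(0.30)/((8.314)(310)) = 22.46.
K = e^22.46 = 5.7 × 10^9.

5.7 × 10^9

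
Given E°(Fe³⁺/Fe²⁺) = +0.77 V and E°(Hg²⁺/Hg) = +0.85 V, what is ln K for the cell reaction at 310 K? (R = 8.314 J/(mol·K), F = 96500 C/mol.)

ln K = 6.0

E°_cell = +0.85 − (+0.77) = 0.08 V, with n = 2 electrons transferred.
At equilibrium E = 0, so the Nernst equation gives ln K = nFE°/RT = (2)(96500)(0.08)/((8.314)(310)) = 5.99.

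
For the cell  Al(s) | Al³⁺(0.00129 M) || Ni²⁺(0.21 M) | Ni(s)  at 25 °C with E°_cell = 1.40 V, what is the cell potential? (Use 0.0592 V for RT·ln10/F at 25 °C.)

Balancing electrons gives n = 6; the reaction quotient is Q = [Al³⁺]^2/[Ni²⁺]^3 = 1.8 × 10^-4.
At 25 °C, E = E° − (0.0592/n) log Q = 1.40 − (0.0592/6)(-3.745) = 1.400 + 0.037 = 1.437 V.

1.44 V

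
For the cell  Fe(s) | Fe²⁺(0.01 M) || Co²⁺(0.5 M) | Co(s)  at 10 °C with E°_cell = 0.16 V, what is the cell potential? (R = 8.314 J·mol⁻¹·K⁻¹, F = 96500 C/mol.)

Balancing electrons gives n = 2; the reaction quotient is Q = [Fe²⁺]/[Co²⁺] = 0.0200.
E = E° − (RT/nF) ln Q = 0.16 − (8.314×283)/(2×96500) × (-3.912) = 0.160 + 0.048 = 0.208 V.

0.208 V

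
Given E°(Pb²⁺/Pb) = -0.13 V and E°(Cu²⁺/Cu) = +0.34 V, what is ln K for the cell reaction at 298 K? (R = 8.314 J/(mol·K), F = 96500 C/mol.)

E°_cell = +0.34 − (-0.13) = 0.47 V, with n = 2 electrons transferred.
At equilibrium E = 0, so the Nernst equation gives ln K = nFE°/RT = (2)(96500)(0.47)/((8.314)(298)) = 36.61.

ln K = 36.6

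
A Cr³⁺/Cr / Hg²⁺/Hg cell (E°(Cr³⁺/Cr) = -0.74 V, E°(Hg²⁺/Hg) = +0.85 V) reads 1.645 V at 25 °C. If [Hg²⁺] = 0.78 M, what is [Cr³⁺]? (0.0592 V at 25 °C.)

From the Nernst equation, log Q = n(E° − E)/0.0592 = 6(1.59 − 1.645)/0.0592 = -5.574, so Q = 2.66 × 10^-6.
With Q = [Cr³⁺]^2/[Hg²⁺]^3 and the known concentrations, [Cr³⁺]^2 in the numerator gives [Cr³⁺] = 0.0011 M.

0.0011 M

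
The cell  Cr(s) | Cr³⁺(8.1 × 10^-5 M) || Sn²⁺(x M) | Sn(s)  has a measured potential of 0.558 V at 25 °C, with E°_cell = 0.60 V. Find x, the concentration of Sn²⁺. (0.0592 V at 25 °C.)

From the Nernst equation, log Q = n(E° − E)/0.0592 = 6(0.60 − 0.558)/0.0592 = 4.257, so Q = 1.81 × 10^4.
With Q = [Cr³⁺]^2/[Sn²⁺]^3 and the known concentrations, [Sn²⁺]^3 in the denominator gives [Sn²⁺] = 7.1 × 10^-5 M.

7.1 × 10^-5 M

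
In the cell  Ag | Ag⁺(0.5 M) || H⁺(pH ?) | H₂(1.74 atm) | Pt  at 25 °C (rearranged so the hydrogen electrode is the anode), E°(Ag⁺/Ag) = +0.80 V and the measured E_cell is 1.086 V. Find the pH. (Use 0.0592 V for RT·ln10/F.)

pH = 5.01

E°_cell = 0.80 V and n = 2.
log Q = n(E° − E)/0.0592 = 2×(0.80 − 1.086)/0.0592 = -9.662.
With Q = [H⁺]^2 / ([Ag⁺]^2·P(H₂)), solving for [H⁺] gives log[H⁺] = -5.012, so pH = 5.01.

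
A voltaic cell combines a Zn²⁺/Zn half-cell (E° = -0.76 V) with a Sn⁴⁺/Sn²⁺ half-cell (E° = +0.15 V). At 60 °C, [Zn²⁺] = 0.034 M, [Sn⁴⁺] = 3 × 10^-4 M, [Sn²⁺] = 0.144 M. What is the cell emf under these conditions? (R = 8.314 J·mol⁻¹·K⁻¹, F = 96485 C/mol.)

The Sn⁴⁺/Sn²⁺ couple has the higher reduction potential and acts as the cathode, so E°_cell = +0.15 − (-0.76) = 0.91 V.
Balancing electrons gives n = 2; the reaction quotient is Q = [Zn²⁺]·[Sn²⁺]/[Sn⁴⁺] = 16.3.
E = E° − (RT/nF) ln Q = 0.91 − (8.314×333)/(2×96485) × (2.792) = 0.910 − 0.040 = 0.870 V.

0.870 V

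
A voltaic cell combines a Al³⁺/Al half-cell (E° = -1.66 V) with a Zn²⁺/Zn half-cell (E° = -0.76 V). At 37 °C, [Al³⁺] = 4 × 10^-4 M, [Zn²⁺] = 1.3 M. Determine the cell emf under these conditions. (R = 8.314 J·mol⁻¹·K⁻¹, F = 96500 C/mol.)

0.973 V

The Zn²⁺/Zn couple has the higher reduction potential and acts as the cathode, so E°_cell = -0.76 − (-1.66) = 0.90 V.
Balancing electrons gives n = 6; the reaction quotient is Q = [Al³⁺]^2/[Zn²⁺]^3 = 7.28 × 10^-8.
E = E° − (RT/nF) ln Q = 0.90 − (8.314×310)/(6×96500) × (-16.435) = 0.900 + 0.073 = 0.973 V.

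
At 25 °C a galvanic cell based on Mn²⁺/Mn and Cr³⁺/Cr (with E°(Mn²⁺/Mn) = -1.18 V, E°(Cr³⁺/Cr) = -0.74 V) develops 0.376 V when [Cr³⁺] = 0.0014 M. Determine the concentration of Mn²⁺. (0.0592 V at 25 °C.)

From the Nernst equation, log Q = n(E° − E)/0.0592 = 6(0.44 − 0.376)/0.0592 = 6.486, so Q = 3.07 × 10^6.
With Q = [Mn²⁺]^3/[Cr³⁺]^2 and the known concentrations, [Mn²⁺]^3 in the numerator gives [Mn²⁺] = 1.8 M.

1.8 M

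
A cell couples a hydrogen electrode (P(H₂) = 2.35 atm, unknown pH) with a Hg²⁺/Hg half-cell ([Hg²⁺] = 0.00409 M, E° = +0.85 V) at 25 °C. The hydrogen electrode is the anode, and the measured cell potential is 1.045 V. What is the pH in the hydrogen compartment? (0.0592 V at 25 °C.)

pH = 4.30

E°_cell = 0.85 V and n = 2.
log Q = n(E° − E)/0.0592 = 2×(0.85 − 1.045)/0.0592 = -6.588.
With Q = [H⁺]^2 / ([Hg²⁺]·P(H₂)), solving for [H⁺] gives log[H⁺] = -4.303, so pH = 4.30.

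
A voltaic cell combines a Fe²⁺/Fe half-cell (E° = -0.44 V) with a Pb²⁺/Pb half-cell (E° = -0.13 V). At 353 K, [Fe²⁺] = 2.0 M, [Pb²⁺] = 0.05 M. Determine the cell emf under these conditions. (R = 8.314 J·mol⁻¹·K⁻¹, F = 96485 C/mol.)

0.254 V

The Pb²⁺/Pb couple has the higher reduction potential and acts as the cathode, so E°_cell = -0.13 − (-0.44) = 0.31 V.
Balancing electrons gives n = 2; the reaction quotient is Q = [Fe²⁺]/[Pb²⁺] = 40.0.
E = E° − (RT/nF) ln Q = 0.31 − (8.314×353)/(2×96485) × (3.689) = 0.310 − 0.056 = 0.254 V.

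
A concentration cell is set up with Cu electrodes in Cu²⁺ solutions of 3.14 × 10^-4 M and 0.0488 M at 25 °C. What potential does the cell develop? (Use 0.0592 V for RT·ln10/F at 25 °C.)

0.065 V

Both half-cells are Cu²⁺/Cu, so E°_cell = 0. The concentrated side is the cathode; the cell reaction moves Cu²⁺ from high to low concentration with n = 2.
Q = [Cu²⁺]_dilute/[Cu²⁺]_conc = 3.14 × 10^-4/0.0488 = 0.00643.
E = 0 − (0.0592/2) log Q = −(0.0592/2)(-2.191) = 0.0649 V.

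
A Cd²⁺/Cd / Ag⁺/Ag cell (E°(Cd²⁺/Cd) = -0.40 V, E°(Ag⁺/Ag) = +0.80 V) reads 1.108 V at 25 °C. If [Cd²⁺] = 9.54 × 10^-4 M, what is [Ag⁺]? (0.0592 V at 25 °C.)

8.6 × 10^-4 M

From the Nernst equation, log Q = n(E° − E)/0.0592 = 2(1.20 − 1.108)/0.0592 = 3.108, so Q = 1280.
With Q = [Cd²⁺]/[Ag⁺]^2 and the known concentrations, [Ag⁺]^2 in the denominator gives [Ag⁺] = 8.6 × 10^-4 M.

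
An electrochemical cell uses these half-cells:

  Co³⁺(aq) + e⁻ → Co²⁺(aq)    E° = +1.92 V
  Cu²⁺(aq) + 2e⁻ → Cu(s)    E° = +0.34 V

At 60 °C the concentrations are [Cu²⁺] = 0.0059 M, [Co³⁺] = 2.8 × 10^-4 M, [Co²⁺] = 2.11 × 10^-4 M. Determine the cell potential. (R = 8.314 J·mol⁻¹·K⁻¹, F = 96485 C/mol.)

The Co³⁺/Co²⁺ couple has the higher reduction potential and acts as the cathode, so E°_cell = +1.92 − (+0.34) = 1.58 V.
Balancing electrons gives n = 2; the reaction quotient is Q = [Cu²⁺]·[Co²⁺]^2/[Co³⁺]^2 = 0.00335.
E = E° − (RT/nF) ln Q = 1.58 − (8.314×333)/(2×96485) × (-5.699) = 1.580 + 0.082 = 1.662 V.

1.66 V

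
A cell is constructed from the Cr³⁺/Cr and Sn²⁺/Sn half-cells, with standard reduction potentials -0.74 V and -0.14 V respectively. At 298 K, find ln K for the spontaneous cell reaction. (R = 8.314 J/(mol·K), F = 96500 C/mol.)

ln K = 140.2

E°_cell = -0.14 − (-0.74) = 0.60 V, with n = 6 electrons transferred.
At equilibrium E = 0, so the Nernst equation gives ln K = nFE°/RT = (6)(96500)(0.60)/((8.314)(298)) = 140.22.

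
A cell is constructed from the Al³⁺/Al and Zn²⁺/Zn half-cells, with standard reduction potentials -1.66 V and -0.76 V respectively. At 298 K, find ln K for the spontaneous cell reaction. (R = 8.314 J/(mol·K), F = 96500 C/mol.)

ln K = 210.3

E°_cell = -0.76 − (-1.66) = 0.90 V, with n = 6 electrons transferred.
At equilibrium E = 0, so the Nernst equation gives ln K = nFE°/RT = (6)(96500)(0.90)/((8.314)(298)) = 210.33.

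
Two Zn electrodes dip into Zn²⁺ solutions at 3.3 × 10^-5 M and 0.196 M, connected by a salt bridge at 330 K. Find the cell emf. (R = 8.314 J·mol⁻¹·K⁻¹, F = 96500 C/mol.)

0.12 V

Both half-cells are Zn²⁺/Zn, so E°_cell = 0. The concentrated side is the cathode; the cell reaction moves Zn²⁺ from high to low concentration with n = 2.
Q = [Zn²⁺]_dilute/[Zn²⁺]_conc = 3.3 × 10^-5/0.196 = 1.68 × 10^-4.
E = 0 − (RT/nF) ln Q = −((8.314×330)/(2×96500))(-8.689) = 0.1235 V.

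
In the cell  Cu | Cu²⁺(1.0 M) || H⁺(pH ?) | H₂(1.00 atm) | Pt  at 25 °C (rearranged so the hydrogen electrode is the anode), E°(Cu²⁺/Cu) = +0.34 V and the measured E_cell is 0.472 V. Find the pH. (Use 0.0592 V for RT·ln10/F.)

pH = 2.23

E°_cell = 0.34 V and n = 2.
log Q = n(E° − E)/0.0592 = 2×(0.34 − 0.472)/0.0592 = -4.459.
With Q = [H⁺]^2 / ([Cu²⁺]·P(H₂)), solving for [H⁺] gives log[H⁺] = -2.230, so pH = 2.23.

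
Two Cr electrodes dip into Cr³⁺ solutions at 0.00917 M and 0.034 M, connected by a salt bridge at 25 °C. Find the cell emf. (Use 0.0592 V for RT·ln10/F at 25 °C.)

0.011 V

Both half-cells are Cr³⁺/Cr, so E°_cell = 0. The concentrated side is the cathode; the cell reaction moves Cr³⁺ from high to low concentration with n = 3.
Q = [Cr³⁺]_dilute/[Cr³⁺]_conc = 0.00917/0.034 = 0.270.
E = 0 − (0.0592/3) log Q = −(0.0592/3)(-0.569) = 0.0112 V.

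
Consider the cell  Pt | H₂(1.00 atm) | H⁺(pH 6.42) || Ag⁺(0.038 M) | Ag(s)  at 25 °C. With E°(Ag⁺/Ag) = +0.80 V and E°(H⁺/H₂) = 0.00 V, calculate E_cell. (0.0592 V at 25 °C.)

1.10 V

The Ag⁺/Ag couple is the cathode, so E°_cell = 0.80 V; n = 2.
[H⁺] = 10^(−6.42) = 3.8 × 10^-7 M, and Q = [H⁺]^2 / ([Ag⁺]^2·P(H₂)) = 1 × 10^-10.
E = E° − (0.0592/2) log Q = 0.80 − (0.0592/2)(-10.000) = 1.096 V.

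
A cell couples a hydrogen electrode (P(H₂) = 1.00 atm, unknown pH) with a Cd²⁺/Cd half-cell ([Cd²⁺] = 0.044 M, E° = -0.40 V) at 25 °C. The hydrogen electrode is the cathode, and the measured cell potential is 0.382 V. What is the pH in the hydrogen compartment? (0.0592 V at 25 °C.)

E°_cell = 0.40 V and n = 2.
log Q = n(E° − E)/0.0592 = 2×(0.40 − 0.382)/0.0592 = 0.608.
With Q = [Cd²⁺]·P(H₂) / [H⁺]^2, solving for [H⁺] gives log[H⁺] = -0.982, so pH = 0.98.

pH = 0.98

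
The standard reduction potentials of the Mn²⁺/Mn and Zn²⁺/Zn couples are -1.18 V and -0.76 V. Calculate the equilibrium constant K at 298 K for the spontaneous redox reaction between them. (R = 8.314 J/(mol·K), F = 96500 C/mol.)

1.6 × 10^14

E°_cell = -0.76 − (-1.18) = 0.42 V, with n = 2 electrons transferred.
At equilibrium E = 0, so the Nernst equation gives ln K = nFE°/RT = (2)(96500)(0.42)/((8.314)(298)) = 32.72.
K = e^32.72 = 1.6 × 10^14.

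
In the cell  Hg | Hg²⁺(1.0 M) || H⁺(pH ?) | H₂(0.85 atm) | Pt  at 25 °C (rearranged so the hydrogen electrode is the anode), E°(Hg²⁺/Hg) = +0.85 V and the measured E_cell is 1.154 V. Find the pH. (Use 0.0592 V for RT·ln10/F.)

E°_cell = 0.85 V and n = 2.
log Q = n(E° − E)/0.0592 = 2×(0.85 − 1.154)/0.0592 = -10.270.
With Q = [H⁺]^2 / ([Hg²⁺]·P(H₂)), solving for [H⁺] gives log[H⁺] = -5.170, so pH = 5.17.

pH = 5.17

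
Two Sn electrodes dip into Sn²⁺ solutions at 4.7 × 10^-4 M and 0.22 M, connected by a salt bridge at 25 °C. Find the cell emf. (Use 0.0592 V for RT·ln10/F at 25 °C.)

Both half-cells are Sn²⁺/Sn, so E°_cell = 0. The concentrated side is the cathode; the cell reaction moves Sn²⁺ from high to low concentration with n = 2.
Q = [Sn²⁺]_dilute/[Sn²⁺]_conc = 4.7 × 10^-4/0.22 = 0.00214.
E = 0 − (0.0592/2) log Q = −(0.0592/2)(-2.670) = 0.0790 V.

0.079 V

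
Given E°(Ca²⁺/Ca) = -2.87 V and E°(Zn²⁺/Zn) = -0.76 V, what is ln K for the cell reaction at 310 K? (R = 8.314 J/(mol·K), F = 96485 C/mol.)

E°_cell = -0.76 − (-2.87) = 2.11 V, with n = 2 electrons transferred.
At equilibrium E = 0, so the Nernst equation gives ln K = nFE°/RT = (2)(96485)(2.11)/((8.314)(310)) = 157.98.

ln K = 158.0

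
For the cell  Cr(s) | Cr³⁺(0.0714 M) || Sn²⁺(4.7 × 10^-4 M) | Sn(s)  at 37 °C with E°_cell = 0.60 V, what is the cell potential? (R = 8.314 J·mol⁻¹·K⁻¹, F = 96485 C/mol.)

Balancing electrons gives n = 6; the reaction quotient is Q = [Cr³⁺]^2/[Sn²⁺]^3 = 4.91 × 10^7.
E = E° − (RT/nF) ln Q = 0.60 − (8.314×310)/(6×96485) × (17.709) = 0.600 − 0.079 = 0.521 V.

0.521 V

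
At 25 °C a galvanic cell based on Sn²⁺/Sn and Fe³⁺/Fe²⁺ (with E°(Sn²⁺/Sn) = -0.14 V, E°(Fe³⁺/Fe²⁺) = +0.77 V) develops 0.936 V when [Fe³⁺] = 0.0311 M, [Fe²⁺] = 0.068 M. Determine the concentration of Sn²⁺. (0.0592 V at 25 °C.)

From the Nernst equation, log Q = n(E° − E)/0.0592 = 2(0.91 − 0.936)/0.0592 = -0.878, so Q = 0.132.
With Q = [Sn²⁺]·[Fe²⁺]^2/[Fe³⁺]^2 and the known concentrations, [Sn²⁺] in the numerator gives [Sn²⁺] = 0.028 M.

0.028 M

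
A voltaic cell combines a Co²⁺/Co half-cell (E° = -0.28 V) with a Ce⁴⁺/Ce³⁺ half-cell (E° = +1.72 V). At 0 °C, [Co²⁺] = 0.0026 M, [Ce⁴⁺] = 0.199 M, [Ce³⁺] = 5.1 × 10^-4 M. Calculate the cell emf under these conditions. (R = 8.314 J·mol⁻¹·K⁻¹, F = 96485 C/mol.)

2.21 V

The Ce⁴⁺/Ce³⁺ couple has the higher reduction potential and acts as the cathode, so E°_cell = +1.72 − (-0.28) = 2.00 V.
Balancing electrons gives n = 2; the reaction quotient is Q = [Co²⁺]·[Ce³⁺]^2/[Ce⁴⁺]^2 = 1.71 × 10^-8.
E = E° − (RT/nF) ln Q = 2.00 − (8.314×273)/(2×96485) × (-17.886) = 2.000 + 0.210 = 2.210 V.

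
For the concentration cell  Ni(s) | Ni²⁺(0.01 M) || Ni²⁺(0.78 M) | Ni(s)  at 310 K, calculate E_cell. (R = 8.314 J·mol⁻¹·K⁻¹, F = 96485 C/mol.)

0.058 V

Both half-cells are Ni²⁺/Ni, so E°_cell = 0. The concentrated side is the cathode; the cell reaction moves Ni²⁺ from high to low concentration with n = 2.
Q = [Ni²⁺]_dilute/[Ni²⁺]_conc = 0.01/0.78 = 0.0128.
E = 0 − (RT/nF) ln Q = −((8.314×310)/(2×96485))(-4.357) = 0.0582 V.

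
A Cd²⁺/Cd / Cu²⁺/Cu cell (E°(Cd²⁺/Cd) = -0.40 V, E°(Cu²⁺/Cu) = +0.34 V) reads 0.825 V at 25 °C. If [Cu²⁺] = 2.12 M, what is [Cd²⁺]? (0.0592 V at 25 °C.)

0.0028 M

From the Nernst equation, log Q = n(E° − E)/0.0592 = 2(0.74 − 0.825)/0.0592 = -2.872, so Q = 0.00134.
With Q = [Cd²⁺]/[Cu²⁺] and the known concentrations, [Cd²⁺] in the numerator gives [Cd²⁺] = 0.0028 M.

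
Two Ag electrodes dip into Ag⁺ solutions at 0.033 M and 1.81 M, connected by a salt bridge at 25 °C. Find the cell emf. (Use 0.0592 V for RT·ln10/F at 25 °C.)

Both half-cells are Ag⁺/Ag, so E°_cell = 0. The concentrated side is the cathode; the cell reaction moves Ag⁺ from high to low concentration with n = 1.
Q = [Ag⁺]_dilute/[Ag⁺]_conc = 0.033/1.81 = 0.0182.
E = 0 − (0.0592/1) log Q = −(0.0592/1)(-1.739) = 0.1029 V.

0.10 V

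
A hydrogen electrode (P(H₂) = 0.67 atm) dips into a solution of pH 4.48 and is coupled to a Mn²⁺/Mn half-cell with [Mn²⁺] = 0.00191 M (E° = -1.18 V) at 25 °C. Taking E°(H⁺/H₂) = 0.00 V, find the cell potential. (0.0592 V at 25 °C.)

The hydrogen couple is the cathode, so E°_cell = 1.18 V; n = 2.
[H⁺] = 10^(−4.48) = 3.3 × 10^-5 M, and Q = [Mn²⁺]·P(H₂) / [H⁺]^2 = 1.17 × 10^6.
E = E° − (0.0592/2) log Q = 1.18 − (0.0592/2)(6.067) = 1.000 V.

1.00 V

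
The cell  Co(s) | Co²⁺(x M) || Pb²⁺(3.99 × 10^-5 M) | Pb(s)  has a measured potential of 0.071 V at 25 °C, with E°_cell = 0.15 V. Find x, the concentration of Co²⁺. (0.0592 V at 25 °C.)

0.019 M

From the Nernst equation, log Q = n(E° − E)/0.0592 = 2(0.15 − 0.071)/0.0592 = 2.669, so Q = 467.
With Q = [Co²⁺]/[Pb²⁺] and the known concentrations, [Co²⁺] in the numerator gives [Co²⁺] = 0.019 M.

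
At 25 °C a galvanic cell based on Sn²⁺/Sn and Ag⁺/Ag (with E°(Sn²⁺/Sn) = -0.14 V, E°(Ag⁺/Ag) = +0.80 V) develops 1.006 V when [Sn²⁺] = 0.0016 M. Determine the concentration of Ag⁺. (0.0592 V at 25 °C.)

From the Nernst equation, log Q = n(E° − E)/0.0592 = 2(0.94 − 1.006)/0.0592 = -2.230, so Q = 0.00589.
With Q = [Sn²⁺]/[Ag⁺]^2 and the known concentrations, [Ag⁺]^2 in the denominator gives [Ag⁺] = 0.52 M.

0.52 M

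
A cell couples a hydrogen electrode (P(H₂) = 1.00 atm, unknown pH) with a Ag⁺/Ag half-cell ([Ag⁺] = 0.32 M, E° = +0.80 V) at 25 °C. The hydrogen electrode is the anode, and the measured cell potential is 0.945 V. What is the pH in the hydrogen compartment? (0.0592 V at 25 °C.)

E°_cell = 0.80 V and n = 2.
log Q = n(E° − E)/0.0592 = 2×(0.80 − 0.945)/0.0592 = -4.899.
With Q = [H⁺]^2 / ([Ag⁺]^2·P(H₂)), solving for [H⁺] gives log[H⁺] = -2.944, so pH = 2.94.

pH = 2.94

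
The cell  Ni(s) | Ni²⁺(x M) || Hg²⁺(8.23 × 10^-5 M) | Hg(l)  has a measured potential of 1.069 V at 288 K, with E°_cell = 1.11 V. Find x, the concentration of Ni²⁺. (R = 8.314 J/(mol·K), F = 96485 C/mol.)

0.0022 M

From the Nernst equation, ln Q = nF(E° − E)/RT = 2×96485×(1.11 − 1.069)/(8.314×288) = 3.304, so Q = 27.2.
With Q = [Ni²⁺]/[Hg²⁺] and the known concentrations, [Ni²⁺] in the numerator gives [Ni²⁺] = 0.0022 M.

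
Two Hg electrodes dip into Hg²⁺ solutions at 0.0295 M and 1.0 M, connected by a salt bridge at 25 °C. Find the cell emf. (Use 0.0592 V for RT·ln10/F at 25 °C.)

Both half-cells are Hg²⁺/Hg, so E°_cell = 0. The concentrated side is the cathode; the cell reaction moves Hg²⁺ from high to low concentration with n = 2.
Q = [Hg²⁺]_dilute/[Hg²⁺]_conc = 0.0295/1.0 = 0.0295.
E = 0 − (0.0592/2) log Q = −(0.0592/2)(-1.530) = 0.0453 V.

0.045 V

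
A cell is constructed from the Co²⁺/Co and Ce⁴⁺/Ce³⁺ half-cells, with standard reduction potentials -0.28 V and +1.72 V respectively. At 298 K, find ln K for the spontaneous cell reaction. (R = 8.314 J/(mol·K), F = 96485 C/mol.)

ln K = 155.8

E°_cell = +1.72 − (-0.28) = 2.00 V, with n = 2 electrons transferred.
At equilibrium E = 0, so the Nernst equation gives ln K = nFE°/RT = (2)(96485)(2.00)/((8.314)(298)) = 155.77.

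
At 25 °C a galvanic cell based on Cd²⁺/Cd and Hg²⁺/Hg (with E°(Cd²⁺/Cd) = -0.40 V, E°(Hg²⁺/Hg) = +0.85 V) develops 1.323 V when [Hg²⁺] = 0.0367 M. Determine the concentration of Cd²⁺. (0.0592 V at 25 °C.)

1.3 × 10^-4 M

From the Nernst equation, log Q = n(E° − E)/0.0592 = 2(1.25 − 1.323)/0.0592 = -2.466, so Q = 0.00342.
With Q = [Cd²⁺]/[Hg²⁺] and the known concentrations, [Cd²⁺] in the numerator gives [Cd²⁺] = 1.3 × 10^-4 M.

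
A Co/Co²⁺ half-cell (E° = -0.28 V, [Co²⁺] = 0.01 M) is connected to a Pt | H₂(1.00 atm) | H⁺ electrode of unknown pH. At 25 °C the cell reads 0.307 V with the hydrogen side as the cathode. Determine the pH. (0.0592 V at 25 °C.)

pH = 0.54

E°_cell = 0.28 V and n = 2.
log Q = n(E° − E)/0.0592 = 2×(0.28 − 0.307)/0.0592 = -0.912.
With Q = [Co²⁺]·P(H₂) / [H⁺]^2, solving for [H⁺] gives log[H⁺] = -0.544, so pH = 0.54.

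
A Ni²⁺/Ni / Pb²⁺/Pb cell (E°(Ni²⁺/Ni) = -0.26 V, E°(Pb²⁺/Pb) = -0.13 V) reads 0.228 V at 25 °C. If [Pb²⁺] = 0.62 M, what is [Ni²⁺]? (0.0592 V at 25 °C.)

3 × 10^-4 M

From the Nernst equation, log Q = n(E° − E)/0.0592 = 2(0.13 − 0.228)/0.0592 = -3.311, so Q = 4.89 × 10^-4.
With Q = [Ni²⁺]/[Pb²⁺] and the known concentrations, [Ni²⁺] in the numerator gives [Ni²⁺] = 3 × 10^-4 M.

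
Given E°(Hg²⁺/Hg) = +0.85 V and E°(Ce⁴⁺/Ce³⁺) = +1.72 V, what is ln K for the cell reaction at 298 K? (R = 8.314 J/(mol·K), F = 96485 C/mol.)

E°_cell = +1.72 − (+0.85) = 0.87 V, with n = 2 electrons transferred.
At equilibrium E = 0, so the Nernst equation gives ln K = nFE°/RT = (2)(96485)(0.87)/((8.314)(298)) = 67.76.

ln K = 67.8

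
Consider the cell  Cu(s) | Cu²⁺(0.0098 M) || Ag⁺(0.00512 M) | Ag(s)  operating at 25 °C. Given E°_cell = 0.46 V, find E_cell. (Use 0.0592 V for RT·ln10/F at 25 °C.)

0.384 V

Balancing electrons gives n = 2; the reaction quotient is Q = [Cu²⁺]/[Ag⁺]^2 = 374.
At 25 °C, E = E° − (0.0592/n) log Q = 0.46 − (0.0592/2)(2.573) = 0.460 − 0.076 = 0.384 V.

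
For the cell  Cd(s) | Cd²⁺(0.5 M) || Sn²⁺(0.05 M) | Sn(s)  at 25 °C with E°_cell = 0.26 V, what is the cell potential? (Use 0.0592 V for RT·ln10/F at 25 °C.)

0.230 V

Balancing electrons gives n = 2; the reaction quotient is Q = [Cd²⁺]/[Sn²⁺] = 10.0.
At 25 °C, E = E° − (0.0592/n) log Q = 0.26 − (0.0592/2)(1.000) = 0.260 − 0.030 = 0.230 V.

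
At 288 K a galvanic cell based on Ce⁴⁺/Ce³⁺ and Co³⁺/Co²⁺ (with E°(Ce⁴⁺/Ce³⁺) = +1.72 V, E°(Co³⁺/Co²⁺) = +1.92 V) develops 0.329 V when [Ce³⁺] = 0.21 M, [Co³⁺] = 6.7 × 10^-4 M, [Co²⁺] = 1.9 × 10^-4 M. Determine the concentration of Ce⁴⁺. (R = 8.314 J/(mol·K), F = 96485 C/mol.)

From the Nernst equation, ln Q = nF(E° − E)/RT = 1×96485×(0.20 − 0.329)/(8.314×288) = -5.198, so Q = 0.00553.
With Q = [Ce⁴⁺]·[Co²⁺]/([Ce³⁺]·[Co³⁺]) and the known concentrations, [Ce⁴⁺] in the numerator gives [Ce⁴⁺] = 0.0041 M.

0.0041 M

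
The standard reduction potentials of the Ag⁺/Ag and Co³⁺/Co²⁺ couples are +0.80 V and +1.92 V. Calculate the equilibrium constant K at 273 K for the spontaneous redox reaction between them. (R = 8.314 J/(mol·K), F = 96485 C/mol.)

4.8 × 10^20

E°_cell = +1.92 − (+0.80) = 1.12 V, with n = 1 electron transferred.
At equilibrium E = 0, so the Nernst equation gives ln K = nFE°/RT = (1)(96485)(1.12)/((8.314)(273)) = 47.61.
K = e^47.61 = 4.8 × 10^20.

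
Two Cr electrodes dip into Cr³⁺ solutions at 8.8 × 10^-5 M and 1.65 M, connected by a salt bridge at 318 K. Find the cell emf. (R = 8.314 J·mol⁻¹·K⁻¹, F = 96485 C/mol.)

Both half-cells are Cr³⁺/Cr, so E°_cell = 0. The concentrated side is the cathode; the cell reaction moves Cr³⁺ from high to low concentration with n = 3.
Q = [Cr³⁺]_dilute/[Cr³⁺]_conc = 8.8 × 10^-5/1.65 = 5.33 × 10^-5.
E = 0 − (RT/nF) ln Q = −((8.314×318)/(3×96485))(-9.839) = 0.0899 V.

0.090 V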